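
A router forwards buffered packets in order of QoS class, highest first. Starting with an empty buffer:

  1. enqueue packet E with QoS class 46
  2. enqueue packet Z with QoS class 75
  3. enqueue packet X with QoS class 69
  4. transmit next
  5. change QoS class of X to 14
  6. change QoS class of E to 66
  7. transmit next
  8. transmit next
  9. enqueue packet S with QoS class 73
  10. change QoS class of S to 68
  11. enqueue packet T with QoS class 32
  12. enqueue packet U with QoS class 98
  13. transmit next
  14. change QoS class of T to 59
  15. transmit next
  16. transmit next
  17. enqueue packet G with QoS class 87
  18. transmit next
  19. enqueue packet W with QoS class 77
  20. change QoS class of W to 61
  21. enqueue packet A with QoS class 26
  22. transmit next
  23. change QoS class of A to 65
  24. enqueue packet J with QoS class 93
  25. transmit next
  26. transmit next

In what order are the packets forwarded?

add E (QoS class 46) → {E:46}
add Z (QoS class 75) → {Z:75, E:46}
add X (QoS class 69) → {Z:75, X:69, E:46}
transmit next → Z; now {X:69, E:46}
update X to QoS class 14 → {E:46, X:14}
update E to QoS class 66 → {E:66, X:14}
transmit next → E; now {X:14}
transmit next → X; now {}
add S (QoS class 73) → {S:73}
update S to QoS class 68 → {S:68}
add T (QoS class 32) → {S:68, T:32}
add U (QoS class 98) → {U:98, S:68, T:32}
transmit next → U; now {S:68, T:32}
update T to QoS class 59 → {S:68, T:59}
transmit next → S; now {T:59}
transmit next → T; now {}
add G (QoS class 87) → {G:87}
transmit next → G; now {}
add W (QoS class 77) → {W:77}
update W to QoS class 61 → {W:61}
add A (QoS class 26) → {W:61, A:26}
transmit next → W; now {A:26}
update A to QoS class 65 → {A:65}
add J (QoS class 93) → {J:93, A:65}
transmit next → J; now {A:65}
transmit next → A; now {}

[Z, E, X, U, S, T, G, W, J, A]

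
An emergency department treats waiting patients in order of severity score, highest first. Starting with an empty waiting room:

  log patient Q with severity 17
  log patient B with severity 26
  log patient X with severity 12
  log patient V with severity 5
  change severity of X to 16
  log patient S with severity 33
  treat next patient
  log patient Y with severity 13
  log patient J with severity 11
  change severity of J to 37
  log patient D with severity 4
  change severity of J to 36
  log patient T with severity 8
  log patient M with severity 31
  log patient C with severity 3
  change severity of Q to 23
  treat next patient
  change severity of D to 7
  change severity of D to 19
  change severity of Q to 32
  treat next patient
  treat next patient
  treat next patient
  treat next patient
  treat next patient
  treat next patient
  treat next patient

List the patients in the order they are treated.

[S, J, Q, M, B, D, X, Y, T]

add Q (severity 17) → {Q:17}
add B (severity 26) → {B:26, Q:17}
add X (severity 12) → {B:26, Q:17, X:12}
add V (severity 5) → {B:26, Q:17, X:12, V:5}
update X to severity 16 → {B:26, Q:17, X:16, V:5}
add S (severity 33) → {S:33, B:26, Q:17, X:16, V:5}
treat next patient → S; now {B:26, Q:17, X:16, V:5}
add Y (severity 13) → {B:26, Q:17, X:16, Y:13, V:5}
add J (severity 11) → {B:26, Q:17, X:16, Y:13, J:11, V:5}
update J to severity 37 → {J:37, B:26, Q:17, X:16, Y:13, V:5}
add D (severity 4) → {J:37, B:26, Q:17, X:16, Y:13, V:5, D:4}
update J to severity 36 → {J:36, B:26, Q:17, X:16, Y:13, V:5, D:4}
add T (severity 8) → {J:36, B:26, Q:17, X:16, Y:13, T:8, V:5, D:4}
add M (severity 31) → {J:36, M:31, B:26, Q:17, X:16, Y:13, T:8, V:5, D:4}
add C (severity 3) → {J:36, M:31, B:26, Q:17, X:16, Y:13, T:8, V:5, D:4, C:3}
update Q to severity 23 → {J:36, M:31, B:26, Q:23, X:16, Y:13, T:8, V:5, D:4, C:3}
treat next patient → J; now {M:31, B:26, Q:23, X:16, Y:13, T:8, V:5, D:4, C:3}
update D to severity 7 → {M:31, B:26, Q:23, X:16, Y:13, T:8, D:7, V:5, C:3}
update D to severity 19 → {M:31, B:26, Q:23, D:19, X:16, Y:13, T:8, V:5, C:3}
update Q to severity 32 → {Q:32, M:31, B:26, D:19, X:16, Y:13, T:8, V:5, C:3}
treat next patient → Q; now {M:31, B:26, D:19, X:16, Y:13, T:8, V:5, C:3}
treat next patient → M; now {B:26, D:19, X:16, Y:13, T:8, V:5, C:3}
treat next patient → B; now {D:19, X:16, Y:13, T:8, V:5, C:3}
treat next patient → D; now {X:16, Y:13, T:8, V:5, C:3}
treat next patient → X; now {Y:13, T:8, V:5, C:3}
treat next patient → Y; now {T:8, V:5, C:3}
treat next patient → T; now {V:5, C:3}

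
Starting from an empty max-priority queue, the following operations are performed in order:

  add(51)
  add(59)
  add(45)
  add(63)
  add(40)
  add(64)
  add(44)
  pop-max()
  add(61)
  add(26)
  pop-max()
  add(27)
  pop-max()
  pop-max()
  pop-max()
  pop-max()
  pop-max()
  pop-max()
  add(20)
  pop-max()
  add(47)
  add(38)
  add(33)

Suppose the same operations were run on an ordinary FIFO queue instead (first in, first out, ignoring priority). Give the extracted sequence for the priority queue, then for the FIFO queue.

priority queue: 64, 63, 61, 59, 51, 45, 44, 40, 27; FIFO queue: 51 → 59 → 45 → 63 → 40 → 64 → 44 → 61 → 26

insert 51 → {51}
insert 59 → {59, 51}
insert 45 → {59, 51, 45}
insert 63 → {63, 59, 51, 45}
insert 40 → {63, 59, 51, 45, 40}
insert 64 → {64, 63, 59, 51, 45, 40}
insert 44 → {64, 63, 59, 51, 45, 44, 40}
pop-max → 64; now {63, 59, 51, 45, 44, 40}
insert 61 → {63, 61, 59, 51, 45, 44, 40}
insert 26 → {63, 61, 59, 51, 45, 44, 40, 26}
pop-max → 63; now {61, 59, 51, 45, 44, 40, 26}
insert 27 → {61, 59, 51, 45, 44, 40, 27, 26}
pop-max → 61; now {59, 51, 45, 44, 40, 27, 26}
pop-max → 59; now {51, 45, 44, 40, 27, 26}
pop-max → 51; now {45, 44, 40, 27, 26}
pop-max → 45; now {44, 40, 27, 26}
pop-max → 44; now {40, 27, 26}
pop-max → 40; now {27, 26}
insert 20 → {27, 26, 20}
pop-max → 27; now {26, 20}
insert 47 → {47, 26, 20}
insert 38 → {47, 38, 26, 20}
insert 33 → {47, 38, 33, 26, 20}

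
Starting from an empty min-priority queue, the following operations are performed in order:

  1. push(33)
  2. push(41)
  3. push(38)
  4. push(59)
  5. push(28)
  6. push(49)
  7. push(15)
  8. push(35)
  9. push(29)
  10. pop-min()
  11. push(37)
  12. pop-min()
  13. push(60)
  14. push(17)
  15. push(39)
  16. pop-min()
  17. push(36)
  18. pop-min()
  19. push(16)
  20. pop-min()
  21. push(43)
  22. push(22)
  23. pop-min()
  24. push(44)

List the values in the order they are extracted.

[15, 28, 17, 29, 16, 22]

insert 33 → {33}
insert 41 → {33, 41}
insert 38 → {33, 38, 41}
insert 59 → {33, 38, 41, 59}
insert 28 → {28, 33, 38, 41, 59}
insert 49 → {28, 33, 38, 41, 49, 59}
insert 15 → {15, 28, 33, 38, 41, 49, 59}
insert 35 → {15, 28, 33, 35, 38, 41, 49, 59}
insert 29 → {15, 28, 29, 33, 35, 38, 41, 49, 59}
pop-min → 15; now {28, 29, 33, 35, 38, 41, 49, 59}
insert 37 → {28, 29, 33, 35, 37, 38, 41, 49, 59}
pop-min → 28; now {29, 33, 35, 37, 38, 41, 49, 59}
insert 60 → {29, 33, 35, 37, 38, 41, 49, 59, 60}
insert 17 → {17, 29, 33, 35, 37, 38, 41, 49, 59, 60}
insert 39 → {17, 29, 33, 35, 37, 38, 39, 41, 49, 59, 60}
pop-min → 17; now {29, 33, 35, 37, 38, 39, 41, 49, 59, 60}
insert 36 → {29, 33, 35, 36, 37, 38, 39, 41, 49, 59, 60}
pop-min → 29; now {33, 35, 36, 37, 38, 39, 41, 49, 59, 60}
insert 16 → {16, 33, 35, 36, 37, 38, 39, 41, 49, 59, 60}
pop-min → 16; now {33, 35, 36, 37, 38, 39, 41, 49, 59, 60}
insert 43 → {33, 35, 36, 37, 38, 39, 41, 43, 49, 59, 60}
insert 22 → {22, 33, 35, 36, 37, 38, 39, 41, 43, 49, 59, 60}
pop-min → 22; now {33, 35, 36, 37, 38, 39, 41, 43, 49, 59, 60}
insert 44 → {33, 35, 36, 37, 38, 39, 41, 43, 44, 49, 59, 60}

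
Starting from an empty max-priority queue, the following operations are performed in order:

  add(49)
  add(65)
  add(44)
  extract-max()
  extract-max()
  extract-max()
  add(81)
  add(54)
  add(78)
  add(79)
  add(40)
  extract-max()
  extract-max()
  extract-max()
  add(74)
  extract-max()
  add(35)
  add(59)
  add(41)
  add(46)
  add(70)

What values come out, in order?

65 → 49 → 44 → 81 → 79 → 78 → 74

insert 49 → {49}
insert 65 → {65, 49}
insert 44 → {65, 49, 44}
extract-max → 65; now {49, 44}
extract-max → 49; now {44}
extract-max → 44; now {}
insert 81 → {81}
insert 54 → {81, 54}
insert 78 → {81, 78, 54}
insert 79 → {81, 79, 78, 54}
insert 40 → {81, 79, 78, 54, 40}
extract-max → 81; now {79, 78, 54, 40}
extract-max → 79; now {78, 54, 40}
extract-max → 78; now {54, 40}
insert 74 → {74, 54, 40}
extract-max → 74; now {54, 40}
insert 35 → {54, 40, 35}
insert 59 → {59, 54, 40, 35}
insert 41 → {59, 54, 41, 40, 35}
insert 46 → {59, 54, 46, 41, 40, 35}
insert 70 → {70, 59, 54, 46, 41, 40, 35}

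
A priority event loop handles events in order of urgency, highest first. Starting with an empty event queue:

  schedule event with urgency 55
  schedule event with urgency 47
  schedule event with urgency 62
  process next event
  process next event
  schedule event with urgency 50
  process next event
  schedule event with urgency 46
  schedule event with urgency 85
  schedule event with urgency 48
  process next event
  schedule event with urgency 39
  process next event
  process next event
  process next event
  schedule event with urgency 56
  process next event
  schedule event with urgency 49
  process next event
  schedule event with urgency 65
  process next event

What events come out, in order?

insert 55 → {55}
insert 47 → {55, 47}
insert 62 → {62, 55, 47}
process next event → 62; now {55, 47}
process next event → 55; now {47}
insert 50 → {50, 47}
process next event → 50; now {47}
insert 46 → {47, 46}
insert 85 → {85, 47, 46}
insert 48 → {85, 48, 47, 46}
process next event → 85; now {48, 47, 46}
insert 39 → {48, 47, 46, 39}
process next event → 48; now {47, 46, 39}
process next event → 47; now {46, 39}
process next event → 46; now {39}
insert 56 → {56, 39}
process next event → 56; now {39}
insert 49 → {49, 39}
process next event → 49; now {39}
insert 65 → {65, 39}
process next event → 65; now {39}

62 → 55 → 50 → 85 → 48 → 47 → 46 → 56 → 49 → 65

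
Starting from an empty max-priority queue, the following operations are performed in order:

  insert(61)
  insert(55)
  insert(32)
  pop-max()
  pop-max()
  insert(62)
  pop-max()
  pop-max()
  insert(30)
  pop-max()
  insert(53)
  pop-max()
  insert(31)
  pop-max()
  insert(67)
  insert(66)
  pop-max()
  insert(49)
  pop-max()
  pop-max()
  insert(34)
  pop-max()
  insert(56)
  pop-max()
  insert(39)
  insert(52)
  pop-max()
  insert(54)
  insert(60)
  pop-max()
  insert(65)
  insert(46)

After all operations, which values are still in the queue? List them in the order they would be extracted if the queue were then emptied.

insert 61 → {61}
insert 55 → {61, 55}
insert 32 → {61, 55, 32}
pop-max → 61; now {55, 32}
pop-max → 55; now {32}
insert 62 → {62, 32}
pop-max → 62; now {32}
pop-max → 32; now {}
insert 30 → {30}
pop-max → 30; now {}
insert 53 → {53}
pop-max → 53; now {}
insert 31 → {31}
pop-max → 31; now {}
insert 67 → {67}
insert 66 → {67, 66}
pop-max → 67; now {66}
insert 49 → {66, 49}
pop-max → 66; now {49}
pop-max → 49; now {}
insert 34 → {34}
pop-max → 34; now {}
insert 56 → {56}
pop-max → 56; now {}
insert 39 → {39}
insert 52 → {52, 39}
pop-max → 52; now {39}
insert 54 → {54, 39}
insert 60 → {60, 54, 39}
pop-max → 60; now {54, 39}
insert 65 → {65, 54, 39}
insert 46 → {65, 54, 46, 39}

[65, 54, 46, 39]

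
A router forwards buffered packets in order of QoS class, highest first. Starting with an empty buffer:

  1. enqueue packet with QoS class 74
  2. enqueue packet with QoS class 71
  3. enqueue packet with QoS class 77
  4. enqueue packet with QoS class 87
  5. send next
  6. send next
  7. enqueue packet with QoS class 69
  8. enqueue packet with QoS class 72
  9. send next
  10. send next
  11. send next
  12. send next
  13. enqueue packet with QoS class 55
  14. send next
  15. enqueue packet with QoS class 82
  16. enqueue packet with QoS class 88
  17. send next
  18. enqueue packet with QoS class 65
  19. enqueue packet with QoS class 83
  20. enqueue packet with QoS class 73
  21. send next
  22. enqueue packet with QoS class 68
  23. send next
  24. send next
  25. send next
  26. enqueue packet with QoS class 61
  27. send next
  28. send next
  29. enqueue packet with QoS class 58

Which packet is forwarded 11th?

73

insert 74 → {74}
insert 71 → {74, 71}
insert 77 → {77, 74, 71}
insert 87 → {87, 77, 74, 71}
send next → 87; now {77, 74, 71}
send next → 77; now {74, 71}
insert 69 → {74, 71, 69}
insert 72 → {74, 72, 71, 69}
send next → 74; now {72, 71, 69}
send next → 72; now {71, 69}
send next → 71; now {69}
send next → 69; now {}
insert 55 → {55}
send next → 55; now {}
insert 82 → {82}
insert 88 → {88, 82}
send next → 88; now {82}
insert 65 → {82, 65}
insert 83 → {83, 82, 65}
insert 73 → {83, 82, 73, 65}
send next → 83; now {82, 73, 65}
insert 68 → {82, 73, 68, 65}
send next → 82; now {73, 68, 65}
send next → 73; now {68, 65}
send next → 68; now {65}
insert 61 → {65, 61}
send next → 65; now {61}
send next → 61; now {}
insert 58 → {58}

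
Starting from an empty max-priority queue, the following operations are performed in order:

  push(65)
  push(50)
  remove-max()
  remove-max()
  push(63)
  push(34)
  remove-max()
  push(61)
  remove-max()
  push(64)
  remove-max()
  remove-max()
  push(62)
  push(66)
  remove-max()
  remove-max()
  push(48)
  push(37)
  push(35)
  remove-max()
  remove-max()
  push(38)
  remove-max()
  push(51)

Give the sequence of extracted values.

insert 65 → {65}
insert 50 → {65, 50}
remove-max → 65; now {50}
remove-max → 50; now {}
insert 63 → {63}
insert 34 → {63, 34}
remove-max → 63; now {34}
insert 61 → {61, 34}
remove-max → 61; now {34}
insert 64 → {64, 34}
remove-max → 64; now {34}
remove-max → 34; now {}
insert 62 → {62}
insert 66 → {66, 62}
remove-max → 66; now {62}
remove-max → 62; now {}
insert 48 → {48}
insert 37 → {48, 37}
insert 35 → {48, 37, 35}
remove-max → 48; now {37, 35}
remove-max → 37; now {35}
insert 38 → {38, 35}
remove-max → 38; now {35}
insert 51 → {51, 35}

[65, 50, 63, 61, 64, 34, 66, 62, 48, 37, 38]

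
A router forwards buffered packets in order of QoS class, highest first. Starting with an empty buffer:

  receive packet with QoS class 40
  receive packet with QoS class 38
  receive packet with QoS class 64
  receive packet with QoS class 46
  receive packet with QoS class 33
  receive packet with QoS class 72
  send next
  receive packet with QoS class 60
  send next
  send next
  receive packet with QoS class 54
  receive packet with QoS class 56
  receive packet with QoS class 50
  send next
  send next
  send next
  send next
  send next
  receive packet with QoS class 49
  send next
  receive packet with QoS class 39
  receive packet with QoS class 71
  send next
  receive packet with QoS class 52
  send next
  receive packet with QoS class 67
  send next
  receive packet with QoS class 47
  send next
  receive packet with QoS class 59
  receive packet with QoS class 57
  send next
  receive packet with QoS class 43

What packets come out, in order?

insert 40 → {40}
insert 38 → {40, 38}
insert 64 → {64, 40, 38}
insert 46 → {64, 46, 40, 38}
insert 33 → {64, 46, 40, 38, 33}
insert 72 → {72, 64, 46, 40, 38, 33}
send next → 72; now {64, 46, 40, 38, 33}
insert 60 → {64, 60, 46, 40, 38, 33}
send next → 64; now {60, 46, 40, 38, 33}
send next → 60; now {46, 40, 38, 33}
insert 54 → {54, 46, 40, 38, 33}
insert 56 → {56, 54, 46, 40, 38, 33}
insert 50 → {56, 54, 50, 46, 40, 38, 33}
send next → 56; now {54, 50, 46, 40, 38, 33}
send next → 54; now {50, 46, 40, 38, 33}
send next → 50; now {46, 40, 38, 33}
send next → 46; now {40, 38, 33}
send next → 40; now {38, 33}
insert 49 → {49, 38, 33}
send next → 49; now {38, 33}
insert 39 → {39, 38, 33}
insert 71 → {71, 39, 38, 33}
send next → 71; now {39, 38, 33}
insert 52 → {52, 39, 38, 33}
send next → 52; now {39, 38, 33}
insert 67 → {67, 39, 38, 33}
send next → 67; now {39, 38, 33}
insert 47 → {47, 39, 38, 33}
send next → 47; now {39, 38, 33}
insert 59 → {59, 39, 38, 33}
insert 57 → {59, 57, 39, 38, 33}
send next → 59; now {57, 39, 38, 33}
insert 43 → {57, 43, 39, 38, 33}

[72, 64, 60, 56, 54, 50, 46, 40, 49, 71, 52, 67, 47, 59]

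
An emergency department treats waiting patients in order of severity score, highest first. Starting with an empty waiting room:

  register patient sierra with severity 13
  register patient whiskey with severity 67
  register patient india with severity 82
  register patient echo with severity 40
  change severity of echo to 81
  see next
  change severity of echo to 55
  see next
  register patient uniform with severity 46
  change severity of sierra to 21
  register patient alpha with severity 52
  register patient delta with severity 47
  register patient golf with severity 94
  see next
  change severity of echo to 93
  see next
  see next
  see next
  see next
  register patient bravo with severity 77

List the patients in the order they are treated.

add sierra (severity 13) → {sierra:13}
add whiskey (severity 67) → {whiskey:67, sierra:13}
add india (severity 82) → {india:82, whiskey:67, sierra:13}
add echo (severity 40) → {india:82, whiskey:67, echo:40, sierra:13}
update echo to severity 81 → {india:82, echo:81, whiskey:67, sierra:13}
see next → india; now {echo:81, whiskey:67, sierra:13}
update echo to severity 55 → {whiskey:67, echo:55, sierra:13}
see next → whiskey; now {echo:55, sierra:13}
add uniform (severity 46) → {echo:55, uniform:46, sierra:13}
update sierra to severity 21 → {echo:55, uniform:46, sierra:21}
add alpha (severity 52) → {echo:55, alpha:52, uniform:46, sierra:21}
add delta (severity 47) → {echo:55, alpha:52, delta:47, uniform:46, sierra:21}
add golf (severity 94) → {golf:94, echo:55, alpha:52, delta:47, uniform:46, sierra:21}
see next → golf; now {echo:55, alpha:52, delta:47, uniform:46, sierra:21}
update echo to severity 93 → {echo:93, alpha:52, delta:47, uniform:46, sierra:21}
see next → echo; now {alpha:52, delta:47, uniform:46, sierra:21}
see next → alpha; now {delta:47, uniform:46, sierra:21}
see next → delta; now {uniform:46, sierra:21}
see next → uniform; now {sierra:21}
add bravo (severity 77) → {bravo:77, sierra:21}

india, whiskey, golf, echo, alpha, delta, uniform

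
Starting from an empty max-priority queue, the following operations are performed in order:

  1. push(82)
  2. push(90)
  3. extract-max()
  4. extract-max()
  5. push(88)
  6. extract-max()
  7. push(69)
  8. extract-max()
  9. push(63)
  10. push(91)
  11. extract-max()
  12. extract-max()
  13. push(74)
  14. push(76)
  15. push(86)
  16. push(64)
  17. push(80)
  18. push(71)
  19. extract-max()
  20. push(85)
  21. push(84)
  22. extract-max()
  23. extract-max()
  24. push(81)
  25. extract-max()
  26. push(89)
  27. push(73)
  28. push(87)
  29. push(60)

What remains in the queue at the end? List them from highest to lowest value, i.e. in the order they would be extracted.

89, 87, 80, 76, 74, 73, 71, 64, 60

insert 82 → {82}
insert 90 → {90, 82}
extract-max → 90; now {82}
extract-max → 82; now {}
insert 88 → {88}
extract-max → 88; now {}
insert 69 → {69}
extract-max → 69; now {}
insert 63 → {63}
insert 91 → {91, 63}
extract-max → 91; now {63}
extract-max → 63; now {}
insert 74 → {74}
insert 76 → {76, 74}
insert 86 → {86, 76, 74}
insert 64 → {86, 76, 74, 64}
insert 80 → {86, 80, 76, 74, 64}
insert 71 → {86, 80, 76, 74, 71, 64}
extract-max → 86; now {80, 76, 74, 71, 64}
insert 85 → {85, 80, 76, 74, 71, 64}
insert 84 → {85, 84, 80, 76, 74, 71, 64}
extract-max → 85; now {84, 80, 76, 74, 71, 64}
extract-max → 84; now {80, 76, 74, 71, 64}
insert 81 → {81, 80, 76, 74, 71, 64}
extract-max → 81; now {80, 76, 74, 71, 64}
insert 89 → {89, 80, 76, 74, 71, 64}
insert 73 → {89, 80, 76, 74, 73, 71, 64}
insert 87 → {89, 87, 80, 76, 74, 73, 71, 64}
insert 60 → {89, 87, 80, 76, 74, 73, 71, 64, 60}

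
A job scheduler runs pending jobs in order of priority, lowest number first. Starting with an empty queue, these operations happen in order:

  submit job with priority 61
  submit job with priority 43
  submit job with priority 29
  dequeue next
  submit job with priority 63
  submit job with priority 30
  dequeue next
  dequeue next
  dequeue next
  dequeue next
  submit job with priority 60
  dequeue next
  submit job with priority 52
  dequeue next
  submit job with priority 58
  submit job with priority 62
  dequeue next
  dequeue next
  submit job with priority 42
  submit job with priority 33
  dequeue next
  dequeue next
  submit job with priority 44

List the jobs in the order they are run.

[29, 30, 43, 61, 63, 60, 52, 58, 62, 33, 42]

insert 61 → {61}
insert 43 → {43, 61}
insert 29 → {29, 43, 61}
dequeue next → 29; now {43, 61}
insert 63 → {43, 61, 63}
insert 30 → {30, 43, 61, 63}
dequeue next → 30; now {43, 61, 63}
dequeue next → 43; now {61, 63}
dequeue next → 61; now {63}
dequeue next → 63; now {}
insert 60 → {60}
dequeue next → 60; now {}
insert 52 → {52}
dequeue next → 52; now {}
insert 58 → {58}
insert 62 → {58, 62}
dequeue next → 58; now {62}
dequeue next → 62; now {}
insert 42 → {42}
insert 33 → {33, 42}
dequeue next → 33; now {42}
dequeue next → 42; now {}
insert 44 → {44}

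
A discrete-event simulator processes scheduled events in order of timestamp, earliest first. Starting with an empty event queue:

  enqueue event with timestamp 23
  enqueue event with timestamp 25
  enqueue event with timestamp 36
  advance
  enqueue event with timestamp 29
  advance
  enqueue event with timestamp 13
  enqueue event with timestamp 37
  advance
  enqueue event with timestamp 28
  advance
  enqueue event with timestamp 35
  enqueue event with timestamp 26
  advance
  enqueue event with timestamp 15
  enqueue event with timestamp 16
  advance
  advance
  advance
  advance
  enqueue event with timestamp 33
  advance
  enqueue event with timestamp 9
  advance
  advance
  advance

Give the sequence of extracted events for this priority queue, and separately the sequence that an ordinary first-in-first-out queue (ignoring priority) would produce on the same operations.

insert 23 → {23}
insert 25 → {23, 25}
insert 36 → {23, 25, 36}
advance → 23; now {25, 36}
insert 29 → {25, 29, 36}
advance → 25; now {29, 36}
insert 13 → {13, 29, 36}
insert 37 → {13, 29, 36, 37}
advance → 13; now {29, 36, 37}
insert 28 → {28, 29, 36, 37}
advance → 28; now {29, 36, 37}
insert 35 → {29, 35, 36, 37}
insert 26 → {26, 29, 35, 36, 37}
advance → 26; now {29, 35, 36, 37}
insert 15 → {15, 29, 35, 36, 37}
insert 16 → {15, 16, 29, 35, 36, 37}
advance → 15; now {16, 29, 35, 36, 37}
advance → 16; now {29, 35, 36, 37}
advance → 29; now {35, 36, 37}
advance → 35; now {36, 37}
insert 33 → {33, 36, 37}
advance → 33; now {36, 37}
insert 9 → {9, 36, 37}
advance → 9; now {36, 37}
advance → 36; now {37}
advance → 37; now {}

priority queue: 23 → 25 → 13 → 28 → 26 → 15 → 16 → 29 → 35 → 33 → 9 → 36 → 37; FIFO queue: [23, 25, 36, 29, 13, 37, 28, 35, 26, 15, 16, 33, 9]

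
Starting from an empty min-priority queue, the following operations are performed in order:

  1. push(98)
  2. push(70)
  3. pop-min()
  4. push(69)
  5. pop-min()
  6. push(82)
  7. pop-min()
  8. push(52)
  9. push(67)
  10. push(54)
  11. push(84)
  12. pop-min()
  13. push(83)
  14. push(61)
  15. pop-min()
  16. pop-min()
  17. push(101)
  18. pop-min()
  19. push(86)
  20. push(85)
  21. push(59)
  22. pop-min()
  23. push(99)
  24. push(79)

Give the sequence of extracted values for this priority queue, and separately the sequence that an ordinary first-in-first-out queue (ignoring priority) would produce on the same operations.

insert 98 → {98}
insert 70 → {70, 98}
pop-min → 70; now {98}
insert 69 → {69, 98}
pop-min → 69; now {98}
insert 82 → {82, 98}
pop-min → 82; now {98}
insert 52 → {52, 98}
insert 67 → {52, 67, 98}
insert 54 → {52, 54, 67, 98}
insert 84 → {52, 54, 67, 84, 98}
pop-min → 52; now {54, 67, 84, 98}
insert 83 → {54, 67, 83, 84, 98}
insert 61 → {54, 61, 67, 83, 84, 98}
pop-min → 54; now {61, 67, 83, 84, 98}
pop-min → 61; now {67, 83, 84, 98}
insert 101 → {67, 83, 84, 98, 101}
pop-min → 67; now {83, 84, 98, 101}
insert 86 → {83, 84, 86, 98, 101}
insert 85 → {83, 84, 85, 86, 98, 101}
insert 59 → {59, 83, 84, 85, 86, 98, 101}
pop-min → 59; now {83, 84, 85, 86, 98, 101}
insert 99 → {83, 84, 85, 86, 98, 99, 101}
insert 79 → {79, 83, 84, 85, 86, 98, 99, 101}

priority queue: 70, 69, 82, 52, 54, 61, 67, 59; FIFO queue: 98, 70, 69, 82, 52, 67, 54, 84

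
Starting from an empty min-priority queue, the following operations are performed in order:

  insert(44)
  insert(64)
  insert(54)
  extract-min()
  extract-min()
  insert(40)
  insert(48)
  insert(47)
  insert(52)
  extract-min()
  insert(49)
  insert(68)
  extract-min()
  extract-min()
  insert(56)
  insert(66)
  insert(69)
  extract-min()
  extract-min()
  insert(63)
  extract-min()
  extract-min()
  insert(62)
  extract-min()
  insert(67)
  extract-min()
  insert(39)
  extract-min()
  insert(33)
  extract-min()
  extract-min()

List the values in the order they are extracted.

[44, 54, 40, 47, 48, 49, 52, 56, 63, 62, 64, 39, 33, 66]

insert 44 → {44}
insert 64 → {44, 64}
insert 54 → {44, 54, 64}
extract-min → 44; now {54, 64}
extract-min → 54; now {64}
insert 40 → {40, 64}
insert 48 → {40, 48, 64}
insert 47 → {40, 47, 48, 64}
insert 52 → {40, 47, 48, 52, 64}
extract-min → 40; now {47, 48, 52, 64}
insert 49 → {47, 48, 49, 52, 64}
insert 68 → {47, 48, 49, 52, 64, 68}
extract-min → 47; now {48, 49, 52, 64, 68}
extract-min → 48; now {49, 52, 64, 68}
insert 56 → {49, 52, 56, 64, 68}
insert 66 → {49, 52, 56, 64, 66, 68}
insert 69 → {49, 52, 56, 64, 66, 68, 69}
extract-min → 49; now {52, 56, 64, 66, 68, 69}
extract-min → 52; now {56, 64, 66, 68, 69}
insert 63 → {56, 63, 64, 66, 68, 69}
extract-min → 56; now {63, 64, 66, 68, 69}
extract-min → 63; now {64, 66, 68, 69}
insert 62 → {62, 64, 66, 68, 69}
extract-min → 62; now {64, 66, 68, 69}
insert 67 → {64, 66, 67, 68, 69}
extract-min → 64; now {66, 67, 68, 69}
insert 39 → {39, 66, 67, 68, 69}
extract-min → 39; now {66, 67, 68, 69}
insert 33 → {33, 66, 67, 68, 69}
extract-min → 33; now {66, 67, 68, 69}
extract-min → 66; now {67, 68, 69}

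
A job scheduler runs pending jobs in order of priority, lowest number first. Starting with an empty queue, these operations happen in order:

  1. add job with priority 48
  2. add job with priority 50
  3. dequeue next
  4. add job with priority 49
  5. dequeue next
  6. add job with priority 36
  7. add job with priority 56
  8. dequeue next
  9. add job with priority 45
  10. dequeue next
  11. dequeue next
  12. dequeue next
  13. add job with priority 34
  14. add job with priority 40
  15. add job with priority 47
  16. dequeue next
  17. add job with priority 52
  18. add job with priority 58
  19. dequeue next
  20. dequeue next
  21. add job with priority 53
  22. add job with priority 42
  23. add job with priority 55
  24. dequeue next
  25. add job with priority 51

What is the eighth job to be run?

40

insert 48 → {48}
insert 50 → {48, 50}
dequeue next → 48; now {50}
insert 49 → {49, 50}
dequeue next → 49; now {50}
insert 36 → {36, 50}
insert 56 → {36, 50, 56}
dequeue next → 36; now {50, 56}
insert 45 → {45, 50, 56}
dequeue next → 45; now {50, 56}
dequeue next → 50; now {56}
dequeue next → 56; now {}
insert 34 → {34}
insert 40 → {34, 40}
insert 47 → {34, 40, 47}
dequeue next → 34; now {40, 47}
insert 52 → {40, 47, 52}
insert 58 → {40, 47, 52, 58}
dequeue next → 40; now {47, 52, 58}
dequeue next → 47; now {52, 58}
insert 53 → {52, 53, 58}
insert 42 → {42, 52, 53, 58}
insert 55 → {42, 52, 53, 55, 58}
dequeue next → 42; now {52, 53, 55, 58}
insert 51 → {51, 52, 53, 55, 58}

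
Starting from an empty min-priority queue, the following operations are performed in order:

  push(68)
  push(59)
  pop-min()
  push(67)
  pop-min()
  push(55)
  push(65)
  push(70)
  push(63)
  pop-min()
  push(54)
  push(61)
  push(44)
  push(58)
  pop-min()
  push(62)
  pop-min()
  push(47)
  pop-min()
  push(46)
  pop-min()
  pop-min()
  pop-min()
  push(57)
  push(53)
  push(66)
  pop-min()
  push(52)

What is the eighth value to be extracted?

58

insert 68 → {68}
insert 59 → {59, 68}
pop-min → 59; now {68}
insert 67 → {67, 68}
pop-min → 67; now {68}
insert 55 → {55, 68}
insert 65 → {55, 65, 68}
insert 70 → {55, 65, 68, 70}
insert 63 → {55, 63, 65, 68, 70}
pop-min → 55; now {63, 65, 68, 70}
insert 54 → {54, 63, 65, 68, 70}
insert 61 → {54, 61, 63, 65, 68, 70}
insert 44 → {44, 54, 61, 63, 65, 68, 70}
insert 58 → {44, 54, 58, 61, 63, 65, 68, 70}
pop-min → 44; now {54, 58, 61, 63, 65, 68, 70}
insert 62 → {54, 58, 61, 62, 63, 65, 68, 70}
pop-min → 54; now {58, 61, 62, 63, 65, 68, 70}
insert 47 → {47, 58, 61, 62, 63, 65, 68, 70}
pop-min → 47; now {58, 61, 62, 63, 65, 68, 70}
insert 46 → {46, 58, 61, 62, 63, 65, 68, 70}
pop-min → 46; now {58, 61, 62, 63, 65, 68, 70}
pop-min → 58; now {61, 62, 63, 65, 68, 70}
pop-min → 61; now {62, 63, 65, 68, 70}
insert 57 → {57, 62, 63, 65, 68, 70}
insert 53 → {53, 57, 62, 63, 65, 68, 70}
insert 66 → {53, 57, 62, 63, 65, 66, 68, 70}
pop-min → 53; now {57, 62, 63, 65, 66, 68, 70}
insert 52 → {52, 57, 62, 63, 65, 66, 68, 70}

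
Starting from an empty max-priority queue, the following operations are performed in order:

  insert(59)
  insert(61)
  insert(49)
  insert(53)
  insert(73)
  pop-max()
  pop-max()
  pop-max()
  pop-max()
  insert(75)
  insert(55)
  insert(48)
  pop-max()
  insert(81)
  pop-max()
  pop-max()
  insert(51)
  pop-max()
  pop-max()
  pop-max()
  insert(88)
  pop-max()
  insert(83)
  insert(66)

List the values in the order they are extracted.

insert 59 → {59}
insert 61 → {61, 59}
insert 49 → {61, 59, 49}
insert 53 → {61, 59, 53, 49}
insert 73 → {73, 61, 59, 53, 49}
pop-max → 73; now {61, 59, 53, 49}
pop-max → 61; now {59, 53, 49}
pop-max → 59; now {53, 49}
pop-max → 53; now {49}
insert 75 → {75, 49}
insert 55 → {75, 55, 49}
insert 48 → {75, 55, 49, 48}
pop-max → 75; now {55, 49, 48}
insert 81 → {81, 55, 49, 48}
pop-max → 81; now {55, 49, 48}
pop-max → 55; now {49, 48}
insert 51 → {51, 49, 48}
pop-max → 51; now {49, 48}
pop-max → 49; now {48}
pop-max → 48; now {}
insert 88 → {88}
pop-max → 88; now {}
insert 83 → {83}
insert 66 → {83, 66}

[73, 61, 59, 53, 75, 81, 55, 51, 49, 48, 88]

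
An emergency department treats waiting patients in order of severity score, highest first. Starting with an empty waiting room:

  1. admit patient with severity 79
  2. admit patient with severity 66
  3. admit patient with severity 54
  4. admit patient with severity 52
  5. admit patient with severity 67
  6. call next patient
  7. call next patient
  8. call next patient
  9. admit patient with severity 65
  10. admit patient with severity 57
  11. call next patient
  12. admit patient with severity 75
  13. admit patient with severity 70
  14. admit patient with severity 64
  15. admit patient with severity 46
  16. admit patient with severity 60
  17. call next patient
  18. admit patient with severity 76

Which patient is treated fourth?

insert 79 → {79}
insert 66 → {79, 66}
insert 54 → {79, 66, 54}
insert 52 → {79, 66, 54, 52}
insert 67 → {79, 67, 66, 54, 52}
call next patient → 79; now {67, 66, 54, 52}
call next patient → 67; now {66, 54, 52}
call next patient → 66; now {54, 52}
insert 65 → {65, 54, 52}
insert 57 → {65, 57, 54, 52}
call next patient → 65; now {57, 54, 52}
insert 75 → {75, 57, 54, 52}
insert 70 → {75, 70, 57, 54, 52}
insert 64 → {75, 70, 64, 57, 54, 52}
insert 46 → {75, 70, 64, 57, 54, 52, 46}
insert 60 → {75, 70, 64, 60, 57, 54, 52, 46}
call next patient → 75; now {70, 64, 60, 57, 54, 52, 46}
insert 76 → {76, 70, 64, 60, 57, 54, 52, 46}

65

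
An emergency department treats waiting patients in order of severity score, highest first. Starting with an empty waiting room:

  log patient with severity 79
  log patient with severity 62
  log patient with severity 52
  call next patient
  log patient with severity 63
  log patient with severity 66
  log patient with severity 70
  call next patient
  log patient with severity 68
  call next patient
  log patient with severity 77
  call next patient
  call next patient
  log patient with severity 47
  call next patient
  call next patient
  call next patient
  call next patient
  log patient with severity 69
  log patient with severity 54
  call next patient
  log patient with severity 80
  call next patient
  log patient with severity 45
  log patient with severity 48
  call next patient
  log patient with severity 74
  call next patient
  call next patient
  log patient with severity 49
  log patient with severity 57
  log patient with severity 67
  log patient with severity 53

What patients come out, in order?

insert 79 → {79}
insert 62 → {79, 62}
insert 52 → {79, 62, 52}
call next patient → 79; now {62, 52}
insert 63 → {63, 62, 52}
insert 66 → {66, 63, 62, 52}
insert 70 → {70, 66, 63, 62, 52}
call next patient → 70; now {66, 63, 62, 52}
insert 68 → {68, 66, 63, 62, 52}
call next patient → 68; now {66, 63, 62, 52}
insert 77 → {77, 66, 63, 62, 52}
call next patient → 77; now {66, 63, 62, 52}
call next patient → 66; now {63, 62, 52}
insert 47 → {63, 62, 52, 47}
call next patient → 63; now {62, 52, 47}
call next patient → 62; now {52, 47}
call next patient → 52; now {47}
call next patient → 47; now {}
insert 69 → {69}
insert 54 → {69, 54}
call next patient → 69; now {54}
insert 80 → {80, 54}
call next patient → 80; now {54}
insert 45 → {54, 45}
insert 48 → {54, 48, 45}
call next patient → 54; now {48, 45}
insert 74 → {74, 48, 45}
call next patient → 74; now {48, 45}
call next patient → 48; now {45}
insert 49 → {49, 45}
insert 57 → {57, 49, 45}
insert 67 → {67, 57, 49, 45}
insert 53 → {67, 57, 53, 49, 45}

[79, 70, 68, 77, 66, 63, 62, 52, 47, 69, 80, 54, 74, 48]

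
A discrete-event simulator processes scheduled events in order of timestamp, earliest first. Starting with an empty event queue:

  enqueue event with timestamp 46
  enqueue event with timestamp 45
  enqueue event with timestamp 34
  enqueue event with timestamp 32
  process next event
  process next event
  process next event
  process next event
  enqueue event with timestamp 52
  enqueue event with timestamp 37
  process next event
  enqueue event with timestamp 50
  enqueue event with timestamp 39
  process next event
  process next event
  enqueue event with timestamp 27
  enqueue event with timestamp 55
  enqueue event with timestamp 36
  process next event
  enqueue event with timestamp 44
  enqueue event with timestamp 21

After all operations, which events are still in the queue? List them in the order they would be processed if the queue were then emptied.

insert 46 → {46}
insert 45 → {45, 46}
insert 34 → {34, 45, 46}
insert 32 → {32, 34, 45, 46}
process next event → 32; now {34, 45, 46}
process next event → 34; now {45, 46}
process next event → 45; now {46}
process next event → 46; now {}
insert 52 → {52}
insert 37 → {37, 52}
process next event → 37; now {52}
insert 50 → {50, 52}
insert 39 → {39, 50, 52}
process next event → 39; now {50, 52}
process next event → 50; now {52}
insert 27 → {27, 52}
insert 55 → {27, 52, 55}
insert 36 → {27, 36, 52, 55}
process next event → 27; now {36, 52, 55}
insert 44 → {36, 44, 52, 55}
insert 21 → {21, 36, 44, 52, 55}

21 → 36 → 44 → 52 → 55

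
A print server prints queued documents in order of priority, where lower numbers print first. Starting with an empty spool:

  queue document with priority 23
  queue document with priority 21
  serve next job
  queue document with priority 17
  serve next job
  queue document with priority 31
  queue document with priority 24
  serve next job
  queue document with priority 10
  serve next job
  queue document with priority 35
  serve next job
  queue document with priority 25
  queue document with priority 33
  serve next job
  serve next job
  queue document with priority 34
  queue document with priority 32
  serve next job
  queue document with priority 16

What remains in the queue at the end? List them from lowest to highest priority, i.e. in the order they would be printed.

insert 23 → {23}
insert 21 → {21, 23}
serve next job → 21; now {23}
insert 17 → {17, 23}
serve next job → 17; now {23}
insert 31 → {23, 31}
insert 24 → {23, 24, 31}
serve next job → 23; now {24, 31}
insert 10 → {10, 24, 31}
serve next job → 10; now {24, 31}
insert 35 → {24, 31, 35}
serve next job → 24; now {31, 35}
insert 25 → {25, 31, 35}
insert 33 → {25, 31, 33, 35}
serve next job → 25; now {31, 33, 35}
serve next job → 31; now {33, 35}
insert 34 → {33, 34, 35}
insert 32 → {32, 33, 34, 35}
serve next job → 32; now {33, 34, 35}
insert 16 → {16, 33, 34, 35}

16, 33, 34, 35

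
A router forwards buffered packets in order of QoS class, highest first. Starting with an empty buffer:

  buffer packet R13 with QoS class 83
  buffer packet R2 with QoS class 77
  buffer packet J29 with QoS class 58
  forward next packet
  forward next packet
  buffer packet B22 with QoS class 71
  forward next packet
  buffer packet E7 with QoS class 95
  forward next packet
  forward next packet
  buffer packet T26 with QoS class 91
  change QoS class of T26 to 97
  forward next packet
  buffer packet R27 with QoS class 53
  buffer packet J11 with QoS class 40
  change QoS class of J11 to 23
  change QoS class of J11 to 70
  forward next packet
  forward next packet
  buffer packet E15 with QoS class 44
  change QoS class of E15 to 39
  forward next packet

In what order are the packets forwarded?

R13, R2, B22, E7, J29, T26, J11, R27, E15

add R13 (QoS class 83) → {R13:83}
add R2 (QoS class 77) → {R13:83, R2:77}
add J29 (QoS class 58) → {R13:83, R2:77, J29:58}
forward next packet → R13; now {R2:77, J29:58}
forward next packet → R2; now {J29:58}
add B22 (QoS class 71) → {B22:71, J29:58}
forward next packet → B22; now {J29:58}
add E7 (QoS class 95) → {E7:95, J29:58}
forward next packet → E7; now {J29:58}
forward next packet → J29; now {}
add T26 (QoS class 91) → {T26:91}
update T26 to QoS class 97 → {T26:97}
forward next packet → T26; now {}
add R27 (QoS class 53) → {R27:53}
add J11 (QoS class 40) → {R27:53, J11:40}
update J11 to QoS class 23 → {R27:53, J11:23}
update J11 to QoS class 70 → {J11:70, R27:53}
forward next packet → J11; now {R27:53}
forward next packet → R27; now {}
add E15 (QoS class 44) → {E15:44}
update E15 to QoS class 39 → {E15:39}
forward next packet → E15; now {}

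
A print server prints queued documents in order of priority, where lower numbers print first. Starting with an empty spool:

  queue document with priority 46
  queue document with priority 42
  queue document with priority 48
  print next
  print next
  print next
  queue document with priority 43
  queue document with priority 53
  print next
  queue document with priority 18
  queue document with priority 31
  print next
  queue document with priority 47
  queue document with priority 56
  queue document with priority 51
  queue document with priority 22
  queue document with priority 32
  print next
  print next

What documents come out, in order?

insert 46 → {46}
insert 42 → {42, 46}
insert 48 → {42, 46, 48}
print next → 42; now {46, 48}
print next → 46; now {48}
print next → 48; now {}
insert 43 → {43}
insert 53 → {43, 53}
print next → 43; now {53}
insert 18 → {18, 53}
insert 31 → {18, 31, 53}
print next → 18; now {31, 53}
insert 47 → {31, 47, 53}
insert 56 → {31, 47, 53, 56}
insert 51 → {31, 47, 51, 53, 56}
insert 22 → {22, 31, 47, 51, 53, 56}
insert 32 → {22, 31, 32, 47, 51, 53, 56}
print next → 22; now {31, 32, 47, 51, 53, 56}
print next → 31; now {32, 47, 51, 53, 56}

42, 46, 48, 43, 18, 22, 31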